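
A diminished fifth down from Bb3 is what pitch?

Counting five letter names down from B lands on E.
A diminished fifth is 6 semitones; 6 semitones down from Bb3 gives E3.

E3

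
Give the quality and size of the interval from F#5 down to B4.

perfect fifth

Descending from F#5 to B4 is the same interval as ascending B4 to F#5.
B to F spans five letter names (B-C-D-E-F) — that makes it a fifth of some quality.
The perfect fifth spans 7 semitones, and B4 to F#5 is exactly 7 semitones — so this is a perfect fifth.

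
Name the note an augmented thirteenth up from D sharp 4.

B double-sharp 5

Counting six letter names plus an octave up from D lands on B.
An augmented thirteenth spans 22 semitones, so from D#4 the target pitch is B##5.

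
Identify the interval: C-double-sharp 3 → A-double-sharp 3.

major sixth

C to A spans six letter names (C-D-E-F-G-A) — that makes it a sixth of some quality.
C##3 to A##3 is 9 semitones, matching the major sixth exactly, so the quality is major.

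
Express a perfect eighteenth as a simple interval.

perfect 4th

Subtracting seven from the interval number removes an octave: 18 − 14 = 4.
Quality carries through unchanged, so the simple form is a perfect fourth.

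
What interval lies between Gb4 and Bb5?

G to B spans three letter names (G-A-B), plus an octave, so the interval is some kind of tenth.
Counting semitones, Gb4→Bb5 is 16, which is the major tenth.
(Equivalently, a compound major third: a major third plus an octave.)

major 10th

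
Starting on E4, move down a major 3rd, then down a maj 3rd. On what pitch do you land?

Ab3

Down a major third from E4: C4 (4 semitones down).
A major third down from C4 is Ab3.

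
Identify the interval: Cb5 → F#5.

AA4

C to F spans four letter names (C-D-E-F): a fourth.
Cb5 to F#5 spans 7 semitones — two semitones wider than the perfect fourth (5) — giving a doubly augmented fourth.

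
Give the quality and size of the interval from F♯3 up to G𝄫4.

F to G spans two letter names (F-G), plus an octave: a ninth.
F#3 to Gbb4 spans 11 semitones — three semitones narrower than the major ninth (14) — giving a doubly diminished ninth.

doubly diminished ninth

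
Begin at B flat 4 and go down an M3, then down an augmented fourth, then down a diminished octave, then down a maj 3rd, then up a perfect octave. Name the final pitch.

B double-flat 3

Down a major third from Bb4: Gb4 (4 semitones down).
Gb4 down an augmented fourth → Dbb4 (6 semitones).
Down a diminished octave from Dbb4: Db3 (11 semitones down).
Down a major third from Db3: Bbb2 (4 semitones down).
Up a perfect octave from Bbb2: Bbb3 (12 semitones up).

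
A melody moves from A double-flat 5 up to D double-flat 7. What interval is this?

perfect eleventh

A to D spans four letter names (A-B-C-D), plus an octave — that makes it an eleventh of some quality.
The perfect eleventh spans 17 semitones, and Abb5 to Dbb7 is exactly 17 semitones — so this is a perfect eleventh.
(Equivalently, a compound perfect fourth: a perfect fourth plus an octave.)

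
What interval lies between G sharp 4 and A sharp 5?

G to A spans two letter names (G-A), plus an octave — that makes it a ninth of some quality.
Counting semitones, G#4→A#5 is 14, which is the major ninth.
(Equivalently, a compound major second: a major second plus an octave.)

major 9th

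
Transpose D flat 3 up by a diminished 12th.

Counting five letter names plus an octave up from D lands on A.
Moving 18 semitones up from Db3 (the size of a diminished twelfth) reaches Abb4.

A double-flat 4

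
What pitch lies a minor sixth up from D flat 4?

B double-flat 4

Counting six letter names up from D lands on B.
A minor sixth spans 8 semitones, so from Db4 the target pitch is Bbb4.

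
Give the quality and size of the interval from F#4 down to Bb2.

Descending from F#4 to Bb2 is the same interval as ascending Bb2 to F#4.
B to F spans five letter names (B-C-D-E-F), plus an octave, so the interval is some kind of twelfth.
Bb2 to F#4 spans 20 semitones — one semitone wider than the perfect twelfth (19) — giving an augmented twelfth.
(Equivalently, a compound augmented fifth: an augmented fifth plus an octave.)

augmented 12th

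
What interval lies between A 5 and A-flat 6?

diminished octave

A to A is the same letter name, plus an octave — that makes it an octave of some quality.
A5 to Ab6 spans 11 semitones — one semitone narrower than the perfect octave (12) — giving a diminished octave.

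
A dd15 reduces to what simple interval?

Subtracting seven from the interval number removes an octave: 15 − 7 = 8.
Quality carries through unchanged, so the simple form is a doubly diminished octave.

dd8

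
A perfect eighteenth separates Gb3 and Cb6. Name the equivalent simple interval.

Subtracting seven from the interval number removes an octave: 18 − 14 = 4.
That makes a perfect eighteenth a compound perfect fourth — 2 octaves plus a perfect fourth.

P4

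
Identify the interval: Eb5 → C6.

E to C spans six letter names (E-F-G-A-B-C) — that makes it a sixth of some quality.
The major sixth spans 9 semitones, and Eb5 to C6 is exactly 9 semitones — so this is a major sixth.

M6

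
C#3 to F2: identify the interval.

Descending from C#3 to F2 is the same interval as ascending F2 to C#3.
F to C spans five letter names (F-G-A-B-C), so the interval is some kind of fifth.
F2 to C#3 spans 8 semitones — one semitone wider than the perfect fifth (7) — giving an augmented fifth.

augmented fifth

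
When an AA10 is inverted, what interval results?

First reduce the compound doubly augmented tenth to its simple form, a doubly augmented third.
The rule of nine gives the new number: 9 − 3 = 6, so a third becomes a sixth.
Quality inverts too: doubly augmented becomes doubly diminished. That makes the inversion a doubly diminished sixth.

dd6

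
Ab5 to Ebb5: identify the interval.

augmented 4th

Descending from Ab5 to Ebb5 is the same interval as ascending Ebb5 to Ab5.
E to A spans four letter names (E-F-G-A): a fourth.
Ebb5 to Ab5 spans 6 semitones — one semitone wider than the perfect fourth (5) — giving an augmented fourth.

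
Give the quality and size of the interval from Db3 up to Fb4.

D to F spans three letter names (D-E-F), plus an octave: a tenth.
A major tenth would be 16 semitones, but Db3 to Fb4 is 15 — one semitone narrower, making it a minor tenth.
(Equivalently, a compound minor third: a minor third plus an octave.)

m10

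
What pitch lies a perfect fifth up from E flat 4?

The fifth takes the letter from E up to B.
Moving 7 semitones up from Eb4 (the size of a perfect fifth) reaches Bb4.

B flat 4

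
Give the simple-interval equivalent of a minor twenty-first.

Each octave removed subtracts seven from the number: 21 − 14 = 7.
So a minor twenty-first is 2 octaves plus a minor seventh. The quality is unchanged.

minor seventh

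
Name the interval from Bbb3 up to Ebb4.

B to E spans four letter names (B-C-D-E) — that makes it a fourth of some quality.
Bbb3 to Ebb4 is 5 semitones, matching the perfect fourth exactly, so the quality is perfect.

P4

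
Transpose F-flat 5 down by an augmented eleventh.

C-double-flat 4

Counting four letter names plus an octave down from F lands on C.
An augmented eleventh spans 18 semitones, so from Fb5 the target pitch is Cbb4.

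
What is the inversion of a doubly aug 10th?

doubly diminished 6th

First reduce the compound doubly augmented tenth to its simple form, a doubly augmented third.
Interval numbers invert to sum to nine: 3 + 6 = 9, so a third inverts to a sixth.
Quality inverts too: doubly augmented becomes doubly diminished. That makes the inversion a doubly diminished sixth.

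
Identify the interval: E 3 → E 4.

perfect 8th

E to E is the same letter name, plus an octave — that makes it an octave of some quality.
E3 to E4 is 12 semitones, matching the perfect octave exactly, so the quality is perfect.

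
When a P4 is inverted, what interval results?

The rule of nine gives the new number: 9 − 4 = 5, so a fourth becomes a fifth.
And perfect stays perfect under inversion, so we get a perfect fifth.

P5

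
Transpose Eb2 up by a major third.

The third takes the letter from E up to G.
A major third spans 4 semitones, so from Eb2 the target pitch is G2.

G2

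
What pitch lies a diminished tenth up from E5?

Gb6

The tenth's letter: E up three letter names plus an octave → G.
A diminished tenth spans 14 semitones, so from E5 the target pitch is Gb6.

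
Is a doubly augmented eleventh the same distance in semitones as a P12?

A doubly augmented eleventh spans 19 semitones, and a perfect twelfth also spans 19 semitones — they're enharmonic.

Yes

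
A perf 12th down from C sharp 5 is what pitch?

Five letters down from C (plus an octave) reaches F.
Moving 19 semitones down from C#5 (the size of a perfect twelfth) reaches F#3.

F sharp 3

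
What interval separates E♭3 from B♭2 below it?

perfect fourth

Descending from Eb3 to Bb2 is the same interval as ascending Bb2 to Eb3.
B to E spans four letter names (B-C-D-E), so the interval is some kind of fourth.
Counting semitones, Bb2→Eb3 is 5, which is the perfect fourth.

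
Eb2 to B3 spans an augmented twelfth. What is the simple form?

A5

Subtracting seven from the interval number removes an octave: 12 − 7 = 5.
Quality carries through unchanged, so the simple form is an augmented fifth.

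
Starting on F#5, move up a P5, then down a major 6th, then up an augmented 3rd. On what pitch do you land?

A perfect fifth up from F#5 is C#6.
Down a major sixth from C#6: E5 (9 semitones down).
E5 up an augmented third → G##5 (5 semitones).

G##5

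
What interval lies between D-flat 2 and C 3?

D to C spans seven letter names (D-E-F-G-A-B-C) — that makes it a seventh of some quality.
Counting semitones, Db2→C3 is 11, which is the major seventh.

major seventh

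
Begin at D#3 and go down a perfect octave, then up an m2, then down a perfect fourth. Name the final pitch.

D#3 down a perfect octave → D#2 (12 semitones).
D#2 up a minor second → E2 (1 semitone).
E2 down a perfect fourth → B1 (5 semitones).

B1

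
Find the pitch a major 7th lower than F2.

Counting seven letter names down from F lands on G.
Moving 11 semitones down from F2 (the size of a major seventh) reaches Gb1.

Gb1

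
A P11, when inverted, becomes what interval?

P5

First reduce the compound perfect eleventh to its simple form, a perfect fourth.
Interval numbers invert to sum to nine: 4 + 5 = 9, so a fourth inverts to a fifth.
And perfect stays perfect under inversion, so we get a perfect fifth.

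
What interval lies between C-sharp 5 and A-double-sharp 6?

C to A spans six letter names (C-D-E-F-G-A), plus an octave: a thirteenth.
The major thirteenth is 21 semitones; here we have 22, one semitone wider: augmented.
(Equivalently, a compound augmented sixth: an augmented sixth plus an octave.)

augmented thirteenth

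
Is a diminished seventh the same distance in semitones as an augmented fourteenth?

No

A diminished seventh spans 9 semitones; an augmented fourteenth spans 24 semitones. They differ by 15.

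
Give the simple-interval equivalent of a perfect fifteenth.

perfect octave

Each octave removed subtracts seven from the number: 15 − 7 = 8.
That makes a perfect fifteenth a compound perfect octave — an octave plus a perfect octave.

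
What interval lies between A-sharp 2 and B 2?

A to B spans two letter names (A-B), so the interval is some kind of second.
A#2 to B2 is 1 semitone, a half step short of the major second (2), so this is minor.

minor second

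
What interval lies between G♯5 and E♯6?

G to E spans six letter names (G-A-B-C-D-E): a sixth.
Counting semitones, G#5→E#6 is 9, which is the major sixth.

M6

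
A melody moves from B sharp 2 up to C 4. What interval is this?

d9

B to C spans two letter names (B-C), plus an octave — that makes it a ninth of some quality.
A major ninth would be 14 semitones; B#2 to C4 is 12, two semitones narrower, so the interval is diminished.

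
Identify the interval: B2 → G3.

minor 6th

B to G spans six letter names (B-C-D-E-F-G), so the interval is some kind of sixth.
At 8 semitones, B2→G3 falls one short of a major sixth: minor.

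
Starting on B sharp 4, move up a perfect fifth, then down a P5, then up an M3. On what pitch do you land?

Up a perfect fifth from B#4: F##5 (7 semitones up).
Down a perfect fifth from F##5: B#4 (7 semitones down).
A major third up from B#4 is D##5.

D double-sharp 5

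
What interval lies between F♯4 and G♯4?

F to G spans two letter names (F-G): a second.
F#4 to G#4 is 2 semitones, matching the major second exactly, so the quality is major.

major second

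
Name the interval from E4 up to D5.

m7

E to D spans seven letter names (E-F-G-A-B-C-D) — that makes it a seventh of some quality.
A major seventh would be 11 semitones, but E4 to D5 is 10 — one semitone narrower, making it a minor seventh.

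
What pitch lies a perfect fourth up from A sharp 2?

Counting four letter names up from A lands on D.
A perfect fourth spans 5 semitones, so from A#2 the target pitch is D#3.

D sharp 3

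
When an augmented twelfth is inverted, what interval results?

First reduce the compound augmented twelfth to its simple form, an augmented fifth.
The rule of nine gives the new number: 9 − 5 = 4, so a fifth becomes a fourth.
Quality inverts too: augmented becomes diminished. That makes the inversion a diminished fourth.

d4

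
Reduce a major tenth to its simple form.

M3

Take out an octave (7 from the number): 10 − 7 = 3.
Quality carries through unchanged, so the simple form is a major third.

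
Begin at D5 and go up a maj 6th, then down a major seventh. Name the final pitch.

C5

Up a major sixth from D5: B5 (9 semitones up).
Down a major seventh from B5: C5 (11 semitones down).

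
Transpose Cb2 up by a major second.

Db2

Counting two letter names up from C lands on D.
A major second is 2 semitones; 2 semitones up from Cb2 gives Db2.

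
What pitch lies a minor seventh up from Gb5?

The seventh takes the letter from G up to F.
A minor seventh spans 10 semitones, so from Gb5 the target pitch is Fb6.

Fb6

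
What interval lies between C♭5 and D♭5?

C to D spans two letter names (C-D) — that makes it a second of some quality.
Counting semitones, Cb5→Db5 is 2, which is the major second.

M2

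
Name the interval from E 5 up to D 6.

E to D spans seven letter names (E-F-G-A-B-C-D): a seventh.
At 10 semitones, E5→D6 falls one short of a major seventh: minor.

minor 7th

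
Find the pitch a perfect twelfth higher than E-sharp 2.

B-sharp 3

The twelfth's letter: E up five letter names plus an octave → B.
Moving 19 semitones up from E#2 (the size of a perfect twelfth) reaches B#3.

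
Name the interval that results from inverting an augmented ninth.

diminished seventh

First reduce the compound augmented ninth to its simple form, an augmented second.
Inverted interval numbers add to nine, so a second pairs with a seventh (2 + 7 = 9).
Quality inverts too: augmented becomes diminished. That makes the inversion a diminished seventh.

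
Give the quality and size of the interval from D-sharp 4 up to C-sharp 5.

m7

D to C spans seven letter names (D-E-F-G-A-B-C) — that makes it a seventh of some quality.
A major seventh would be 11 semitones, but D#4 to C#5 is 10 — one semitone narrower, making it a minor seventh.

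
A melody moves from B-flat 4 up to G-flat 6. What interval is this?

m13

B to G spans six letter names (B-C-D-E-F-G), plus an octave — that makes it a thirteenth of some quality.
Bb4 to Gb6 is 20 semitones, a half step short of the major thirteenth (21), so this is minor.
(Equivalently, a compound minor sixth: a minor sixth plus an octave.)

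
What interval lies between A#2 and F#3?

minor sixth

A to F spans six letter names (A-B-C-D-E-F), so the interval is some kind of sixth.
A#2 to F#3 is 8 semitones, a half step short of the major sixth (9), so this is minor.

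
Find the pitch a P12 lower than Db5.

Gb3

The twelfth's letter: D down five letter names plus an octave → G.
Moving 19 semitones down from Db5 (the size of a perfect twelfth) reaches Gb3.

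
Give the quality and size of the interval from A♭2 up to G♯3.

A to G spans seven letter names (A-B-C-D-E-F-G), so the interval is some kind of seventh.
Ab2 to G#3 spans 12 semitones — one semitone wider than the major seventh (11) — giving an augmented seventh.

augmented 7th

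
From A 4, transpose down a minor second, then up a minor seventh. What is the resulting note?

Down a minor second from A4: G#4 (1 semitone down).
G#4 up a minor seventh → F#5 (10 semitones).

F sharp 5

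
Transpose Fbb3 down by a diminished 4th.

Counting four letter names down from F lands on C.
A diminished fourth is 4 semitones; 4 semitones down from Fbb3 gives Cb3.

Cb3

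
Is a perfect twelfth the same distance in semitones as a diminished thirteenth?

A perfect twelfth spans 19 semitones, and a diminished thirteenth also spans 19 semitones — they're enharmonic.

Yes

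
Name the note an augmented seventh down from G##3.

A2

The seventh takes the letter from G down to A.
An augmented seventh is 12 semitones; 12 semitones down from G##3 gives A2.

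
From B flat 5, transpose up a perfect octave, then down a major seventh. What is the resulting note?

C flat 6

Bb5 up a perfect octave → Bb6 (12 semitones).
Bb6 down a major seventh → Cb6 (11 semitones).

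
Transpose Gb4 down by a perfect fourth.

Db4

The fourth takes the letter from G down to D.
A perfect fourth is 5 semitones; 5 semitones down from Gb4 gives Db4.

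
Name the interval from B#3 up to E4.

diminished 4th

B to E spans four letter names (B-C-D-E) — that makes it a fourth of some quality.
A perfect fourth would be 5 semitones; B#3 to E4 is 4, one semitone narrower, so the interval is diminished.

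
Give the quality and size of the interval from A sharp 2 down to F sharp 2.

Descending from A#2 to F#2 is the same interval as ascending F#2 to A#2.
F to A spans three letter names (F-G-A): a third.
F#2 to A#2 is 4 semitones, matching the major third exactly, so the quality is major.

M3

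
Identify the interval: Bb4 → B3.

Descending from Bb4 to B3 is the same interval as ascending B3 to Bb4.
B to B is the same letter name, plus an octave: an octave.
The perfect octave is 12 semitones; here we have 11, one semitone narrower: diminished.

diminished octave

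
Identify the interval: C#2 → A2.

C to A spans six letter names (C-D-E-F-G-A), so the interval is some kind of sixth.
A major sixth would be 9 semitones, but C#2 to A2 is 8 — one semitone narrower, making it a minor sixth.

minor 6th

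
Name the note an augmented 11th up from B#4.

E##6

The eleventh's letter: B up four letter names plus an octave → E.
Moving 18 semitones up from B#4 (the size of an augmented eleventh) reaches E##6.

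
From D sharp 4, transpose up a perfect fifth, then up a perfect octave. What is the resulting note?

D#4 up a perfect fifth → A#4 (7 semitones).
A perfect octave up from A#4 is A#5.

A sharp 5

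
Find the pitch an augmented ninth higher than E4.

F##5

The ninth's letter: E up two letter names plus an octave → F.
Moving 15 semitones up from E4 (the size of an augmented ninth) reaches F##5.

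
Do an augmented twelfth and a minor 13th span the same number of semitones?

Both span 20 semitones: an augmented twelfth and a minor thirteenth are the same chromatic distance.

Yes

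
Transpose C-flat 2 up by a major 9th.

The ninth's letter: C up two letter names plus an octave → D.
A major ninth is 14 semitones; 14 semitones up from Cb2 gives Db3.

D-flat 3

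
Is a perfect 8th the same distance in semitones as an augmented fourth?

No

A perfect octave is 12 semitones but an augmented fourth is 6 semitones — different sizes.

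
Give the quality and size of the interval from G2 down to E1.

Descending from G2 to E1 is the same interval as ascending E1 to G2.
E to G spans three letter names (E-F-G), plus an octave — that makes it a tenth of some quality.
A major tenth would be 16 semitones, but E1 to G2 is 15 — one semitone narrower, making it a minor tenth.
(Equivalently, a compound minor third: a minor third plus an octave.)

m10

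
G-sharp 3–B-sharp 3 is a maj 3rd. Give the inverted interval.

minor sixth

The rule of nine gives the new number: 9 − 3 = 6, so a third becomes a sixth.
The quality also flips — major becomes minor — giving a minor sixth.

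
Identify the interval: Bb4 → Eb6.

perfect eleventh

B to E spans four letter names (B-C-D-E), plus an octave — that makes it an eleventh of some quality.
Counting semitones, Bb4→Eb6 is 17, which is the perfect eleventh.
(Equivalently, a compound perfect fourth: a perfect fourth plus an octave.)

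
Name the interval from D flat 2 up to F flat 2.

D to F spans three letter names (D-E-F) — that makes it a third of some quality.
Db2 to Fb2 is 3 semitones, a half step short of the major third (4), so this is minor.

minor third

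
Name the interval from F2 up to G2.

major second

F to G spans two letter names (F-G), so the interval is some kind of second.
F2 to G2 is 2 semitones, matching the major second exactly, so the quality is major.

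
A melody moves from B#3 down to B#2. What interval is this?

perfect octave

Descending from B#3 to B#2 is the same interval as ascending B#2 to B#3.
B to B is the same letter name, plus an octave: an octave.
The perfect octave spans 12 semitones, and B#2 to B#3 is exactly 12 semitones — so this is a perfect octave.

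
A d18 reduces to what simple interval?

Take out 2 octaves (14 from the number): 18 − 14 = 4.
That makes a diminished eighteenth a compound diminished fourth — 2 octaves plus a diminished fourth.

diminished 4th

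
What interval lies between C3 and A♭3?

minor 6th

C to A spans six letter names (C-D-E-F-G-A), so the interval is some kind of sixth.
A major sixth would be 9 semitones, but C3 to Ab3 is 8 — one semitone narrower, making it a minor sixth.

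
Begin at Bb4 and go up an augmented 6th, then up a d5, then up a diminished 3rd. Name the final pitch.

Fb6

Bb4 up an augmented sixth → G#5 (10 semitones).
G#5 up a diminished fifth → D6 (6 semitones).
Up a diminished third from D6: Fb6 (2 semitones up).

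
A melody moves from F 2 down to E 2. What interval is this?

Descending from F2 to E2 is the same interval as ascending E2 to F2.
E to F spans two letter names (E-F), so the interval is some kind of second.
A major second would be 2 semitones, but E2 to F2 is 1 — one semitone narrower, making it a minor second.

minor 2nd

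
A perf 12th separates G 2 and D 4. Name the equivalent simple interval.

Each octave removed subtracts seven from the number: 12 − 7 = 5.
So a perfect twelfth is an octave plus a perfect fifth. The quality is unchanged.

perfect fifth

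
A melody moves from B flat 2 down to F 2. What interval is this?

Descending from Bb2 to F2 is the same interval as ascending F2 to Bb2.
F to B spans four letter names (F-G-A-B), so the interval is some kind of fourth.
F2 to Bb2 is 5 semitones, matching the perfect fourth exactly, so the quality is perfect.

P4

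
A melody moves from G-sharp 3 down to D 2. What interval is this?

Descending from G#3 to D2 is the same interval as ascending D2 to G#3.
D to G spans four letter names (D-E-F-G), plus an octave, so the interval is some kind of eleventh.
A perfect eleventh would be 17 semitones; D2 to G#3 is 18, one semitone wider, so the interval is augmented.
(Equivalently, a compound augmented fourth: an augmented fourth plus an octave.)

augmented eleventh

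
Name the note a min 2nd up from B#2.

The second takes the letter from B up to C.
A minor second is 1 semitone; 1 semitone up from B#2 gives C#3.

C#3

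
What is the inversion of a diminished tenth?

augmented sixth

First reduce the compound diminished tenth to its simple form, a diminished third.
The rule of nine gives the new number: 9 − 3 = 6, so a third becomes a sixth.
And diminished becomes augmented under inversion, so we get an augmented sixth.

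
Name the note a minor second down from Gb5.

Two letter names down from G: F.
A minor second is 1 semitone; 1 semitone down from Gb5 gives F5.

F5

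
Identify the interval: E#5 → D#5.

major 2nd

Descending from E#5 to D#5 is the same interval as ascending D#5 to E#5.
D to E spans two letter names (D-E): a second.
Counting semitones, D#5→E#5 is 2, which is the major second.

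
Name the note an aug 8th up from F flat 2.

F 3

For an octave the letter name doesn't change: still F, an octave up.
An augmented octave is 13 semitones; 13 semitones up from Fb2 gives F3.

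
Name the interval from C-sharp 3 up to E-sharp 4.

major 10th

C to E spans three letter names (C-D-E), plus an octave, so the interval is some kind of tenth.
The major tenth spans 16 semitones, and C#3 to E#4 is exactly 16 semitones — so this is a major tenth.
(Equivalently, a compound major third: a major third plus an octave.)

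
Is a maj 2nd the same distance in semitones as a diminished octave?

2 semitones (major second) vs 11 semitones (diminished octave): not equal.

No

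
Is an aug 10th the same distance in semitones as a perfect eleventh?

Yes

Both span 17 semitones: an augmented tenth and a perfect eleventh are the same chromatic distance.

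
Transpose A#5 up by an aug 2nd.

Two letter names up from A: B.
An augmented second is 3 semitones; 3 semitones up from A#5 gives B##5.

B##5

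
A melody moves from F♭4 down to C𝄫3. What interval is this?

augmented eleventh

Descending from Fb4 to Cbb3 is the same interval as ascending Cbb3 to Fb4.
C to F spans four letter names (C-D-E-F), plus an octave — that makes it an eleventh of some quality.
The perfect eleventh is 17 semitones; here we have 18, one semitone wider: augmented.
(Equivalently, a compound augmented fourth: an augmented fourth plus an octave.)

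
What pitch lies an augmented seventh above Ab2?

G#3

The seventh takes the letter from A up to G.
An augmented seventh is 12 semitones; 12 semitones up from Ab2 gives G#3.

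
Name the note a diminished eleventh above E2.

Ab3

The eleventh's letter: E up four letter names plus an octave → A.
A diminished eleventh spans 16 semitones, so from E2 the target pitch is Ab3.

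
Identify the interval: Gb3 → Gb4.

G to G is the same letter name, plus an octave — that makes it an octave of some quality.
Gb3 to Gb4 is 12 semitones, matching the perfect octave exactly, so the quality is perfect.

perfect octave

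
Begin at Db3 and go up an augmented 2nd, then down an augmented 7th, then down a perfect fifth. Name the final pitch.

Bbb1

Up an augmented second from Db3: E3 (3 semitones up).
Down an augmented seventh from E3: Fb2 (12 semitones down).
Down a perfect fifth from Fb2: Bbb1 (7 semitones down).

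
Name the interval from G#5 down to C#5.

perfect 5th

Descending from G#5 to C#5 is the same interval as ascending C#5 to G#5.
C to G spans five letter names (C-D-E-F-G), so the interval is some kind of fifth.
Counting semitones, C#5→G#5 is 7, which is the perfect fifth.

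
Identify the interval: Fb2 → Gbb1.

Descending from Fb2 to Gbb1 is the same interval as ascending Gbb1 to Fb2.
G to F spans seven letter names (G-A-B-C-D-E-F), so the interval is some kind of seventh.
Gbb1 to Fb2 is 11 semitones, matching the major seventh exactly, so the quality is major.

M7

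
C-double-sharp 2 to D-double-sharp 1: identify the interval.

Descending from C##2 to D##1 is the same interval as ascending D##1 to C##2.
D to C spans seven letter names (D-E-F-G-A-B-C), so the interval is some kind of seventh.
At 10 semitones, D##1→C##2 falls one short of a major seventh: minor.

m7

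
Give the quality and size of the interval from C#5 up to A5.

minor 6th

C to A spans six letter names (C-D-E-F-G-A), so the interval is some kind of sixth.
At 8 semitones, C#5→A5 falls one short of a major sixth: minor.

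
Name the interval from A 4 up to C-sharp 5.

major third

A to C spans three letter names (A-B-C), so the interval is some kind of third.
The major third spans 4 semitones, and A4 to C#5 is exactly 4 semitones — so this is a major third.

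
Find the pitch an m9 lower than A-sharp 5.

Counting two letter names plus an octave down from A lands on G.
A minor ninth spans 13 semitones, so from A#5 the target pitch is G##4.

G-double-sharp 4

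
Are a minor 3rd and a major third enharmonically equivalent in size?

3 semitones (minor third) vs 4 semitones (major third): not equal.

No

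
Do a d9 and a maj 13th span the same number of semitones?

A diminished ninth is 12 semitones but a major thirteenth is 21 semitones — different sizes.

No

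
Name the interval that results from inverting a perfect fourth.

perfect 5th

Interval numbers invert to sum to nine: 4 + 5 = 9, so a fourth inverts to a fifth.
Quality inverts too: perfect stays perfect. That makes the inversion a perfect fifth.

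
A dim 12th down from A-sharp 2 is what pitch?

Five letters down from A (plus an octave) reaches D.
A diminished twelfth is 18 semitones; 18 semitones down from A#2 gives D##1.

D-double-sharp 1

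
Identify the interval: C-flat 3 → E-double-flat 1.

M13

Descending from Cb3 to Ebb1 is the same interval as ascending Ebb1 to Cb3.
E to C spans six letter names (E-F-G-A-B-C), plus an octave — that makes it a thirteenth of some quality.
Counting semitones, Ebb1→Cb3 is 21, which is the major thirteenth.
(Equivalently, a compound major sixth: a major sixth plus an octave.)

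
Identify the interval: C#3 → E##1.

Descending from C#3 to E##1 is the same interval as ascending E##1 to C#3.
E to C spans six letter names (E-F-G-A-B-C), plus an octave: a thirteenth.
E##1 to C#3 spans 19 semitones — two semitones narrower than the major thirteenth (21) — giving a diminished thirteenth.
(Equivalently, a compound diminished sixth: a diminished sixth plus an octave.)

d13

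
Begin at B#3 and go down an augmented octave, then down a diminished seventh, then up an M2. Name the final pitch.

B#3 down an augmented octave → B2 (13 semitones).
Down a diminished seventh from B2: C##2 (9 semitones down).
A major second up from C##2 is D##2.

D##2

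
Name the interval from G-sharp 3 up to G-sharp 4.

G to G is the same letter name, plus an octave, so the interval is some kind of octave.
The perfect octave spans 12 semitones, and G#3 to G#4 is exactly 12 semitones — so this is a perfect octave.

perfect 8th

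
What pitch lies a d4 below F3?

C#3

The fourth takes the letter from F down to C.
A diminished fourth is 4 semitones; 4 semitones down from F3 gives C#3.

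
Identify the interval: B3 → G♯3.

Descending from B3 to G#3 is the same interval as ascending G#3 to B3.
G to B spans three letter names (G-A-B) — that makes it a third of some quality.
G#3 to B3 is 3 semitones, a half step short of the major third (4), so this is minor.

minor third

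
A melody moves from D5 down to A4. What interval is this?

P4

Descending from D5 to A4 is the same interval as ascending A4 to D5.
A to D spans four letter names (A-B-C-D), so the interval is some kind of fourth.
A4 to D5 is 5 semitones, matching the perfect fourth exactly, so the quality is perfect.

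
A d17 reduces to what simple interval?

diminished third

Subtracting seven from the interval number removes an octave: 17 − 14 = 3.
That makes a diminished seventeenth a compound diminished third — 2 octaves plus a diminished third.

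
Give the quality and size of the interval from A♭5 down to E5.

Descending from Ab5 to E5 is the same interval as ascending E5 to Ab5.
E to A spans four letter names (E-F-G-A), so the interval is some kind of fourth.
E5 to Ab5 spans 4 semitones — one semitone narrower than the perfect fourth (5) — giving a diminished fourth.

diminished fourth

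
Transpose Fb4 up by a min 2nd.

Gbb4

The second takes the letter from F up to G.
Moving 1 semitone up from Fb4 (the size of a minor second) reaches Gbb4.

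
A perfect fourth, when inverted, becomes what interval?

Inverted interval numbers add to nine, so a fourth pairs with a fifth (4 + 5 = 9).
The quality also flips — perfect stays perfect — giving a perfect fifth.

P5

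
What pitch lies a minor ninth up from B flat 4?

C flat 6

The ninth's letter: B up two letter names plus an octave → C.
Moving 13 semitones up from Bb4 (the size of a minor ninth) reaches Cb6.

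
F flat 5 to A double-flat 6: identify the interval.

m10

F to A spans three letter names (F-G-A), plus an octave, so the interval is some kind of tenth.
A major tenth would be 16 semitones, but Fb5 to Abb6 is 15 — one semitone narrower, making it a minor tenth.
(Equivalently, a compound minor third: a minor third plus an octave.)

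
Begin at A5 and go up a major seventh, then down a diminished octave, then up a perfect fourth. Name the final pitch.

A5 up a major seventh → G#6 (11 semitones).
A diminished octave down from G#6 is G##5.
Up a perfect fourth from G##5: C##6 (5 semitones up).

C##6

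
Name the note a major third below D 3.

B flat 2

Counting three letter names down from D lands on B.
A major third spans 4 semitones, so from D3 the target pitch is Bb2.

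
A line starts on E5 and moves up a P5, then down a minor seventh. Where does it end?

C#5

E5 up a perfect fifth → B5 (7 semitones).
Down a minor seventh from B5: C#5 (10 semitones down).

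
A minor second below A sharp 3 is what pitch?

The second takes the letter from A down to G.
Moving 1 semitone down from A#3 (the size of a minor second) reaches G##3.

G double-sharp 3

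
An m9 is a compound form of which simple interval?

Subtracting seven from the interval number removes an octave: 9 − 7 = 2.
So a minor ninth is an octave plus a minor second. The quality is unchanged.

m2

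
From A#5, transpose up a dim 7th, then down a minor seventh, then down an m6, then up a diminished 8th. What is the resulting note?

A diminished seventh up from A#5 is G6.
Down a minor seventh from G6: A5 (10 semitones down).
A5 down a minor sixth → C#5 (8 semitones).
C#5 up a diminished octave → C6 (11 semitones).

C6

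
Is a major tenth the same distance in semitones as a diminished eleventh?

Yes

A major tenth = 16 semitones = a diminished eleventh; enharmonically equal.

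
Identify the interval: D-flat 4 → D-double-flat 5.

D to D is the same letter name, plus an octave — that makes it an octave of some quality.
Db4 to Dbb5 spans 11 semitones — one semitone narrower than the perfect octave (12) — giving a diminished octave.

d8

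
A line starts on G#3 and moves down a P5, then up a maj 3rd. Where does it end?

A perfect fifth down from G#3 is C#3.
A major third up from C#3 is E#3.

E#3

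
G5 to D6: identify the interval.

G to D spans five letter names (G-A-B-C-D) — that makes it a fifth of some quality.
G5 to D6 is 7 semitones, matching the perfect fifth exactly, so the quality is perfect.

P5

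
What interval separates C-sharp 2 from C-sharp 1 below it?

perfect octave

Descending from C#2 to C#1 is the same interval as ascending C#1 to C#2.
C to C is the same letter name, plus an octave, so the interval is some kind of octave.
The perfect octave spans 12 semitones, and C#1 to C#2 is exactly 12 semitones — so this is a perfect octave.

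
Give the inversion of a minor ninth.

major 7th

First reduce the compound minor ninth to its simple form, a minor second.
Inverted interval numbers add to nine, so a second pairs with a seventh (2 + 7 = 9).
The quality also flips — minor becomes major — giving a major seventh.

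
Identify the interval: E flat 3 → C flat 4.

E to C spans six letter names (E-F-G-A-B-C): a sixth.
At 8 semitones, Eb3→Cb4 falls one short of a major sixth: minor.

m6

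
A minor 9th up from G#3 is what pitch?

A4

Counting two letter names plus an octave up from G lands on A.
A minor ninth is 13 semitones; 13 semitones up from G#3 gives A4.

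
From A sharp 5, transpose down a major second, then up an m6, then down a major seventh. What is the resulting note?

F 5

Down a major second from A#5: G#5 (2 semitones down).
G#5 up a minor sixth → E6 (8 semitones).
Down a major seventh from E6: F5 (11 semitones down).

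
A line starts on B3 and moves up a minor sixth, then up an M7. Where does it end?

Up a minor sixth from B3: G4 (8 semitones up).
G4 up a major seventh → F#5 (11 semitones).

F#5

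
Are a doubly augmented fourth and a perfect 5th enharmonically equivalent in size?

A doubly augmented fourth = 7 semitones = a perfect fifth; enharmonically equal.

Yes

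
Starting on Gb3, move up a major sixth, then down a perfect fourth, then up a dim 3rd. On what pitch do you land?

Dbb4

Gb3 up a major sixth → Eb4 (9 semitones).
Down a perfect fourth from Eb4: Bb3 (5 semitones down).
Bb3 up a diminished third → Dbb4 (2 semitones).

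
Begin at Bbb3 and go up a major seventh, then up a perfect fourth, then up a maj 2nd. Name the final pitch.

Up a major seventh from Bbb3: Ab4 (11 semitones up).
Up a perfect fourth from Ab4: Db5 (5 semitones up).
A major second up from Db5 is Eb5.

Eb5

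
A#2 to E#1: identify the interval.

Descending from A#2 to E#1 is the same interval as ascending E#1 to A#2.
E to A spans four letter names (E-F-G-A), plus an octave — that makes it an eleventh of some quality.
Counting semitones, E#1→A#2 is 17, which is the perfect eleventh.
(Equivalently, a compound perfect fourth: a perfect fourth plus an octave.)

P11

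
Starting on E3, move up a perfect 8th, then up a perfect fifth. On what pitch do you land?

B4

A perfect octave up from E3 is E4.
A perfect fifth up from E4 is B4.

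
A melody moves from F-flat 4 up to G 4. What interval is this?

augmented second

F to G spans two letter names (F-G), so the interval is some kind of second.
A major second would be 2 semitones; Fb4 to G4 is 3, one semitone wider, so the interval is augmented.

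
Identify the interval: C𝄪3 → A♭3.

C to A spans six letter names (C-D-E-F-G-A): a sixth.
A major sixth would be 9 semitones; C##3 to Ab3 is 6, three semitones narrower, so the interval is doubly diminished.

dd6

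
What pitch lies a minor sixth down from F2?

Counting six letter names down from F lands on A.
A minor sixth is 8 semitones; 8 semitones down from F2 gives A1.

A1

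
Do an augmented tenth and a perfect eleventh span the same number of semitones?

Both span 17 semitones: an augmented tenth and a perfect eleventh are the same chromatic distance.

Yes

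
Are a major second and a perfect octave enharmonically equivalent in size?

No

A major second spans 2 semitones; a perfect octave spans 12 semitones. They differ by 10.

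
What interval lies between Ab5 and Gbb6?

diminished seventh

A to G spans seven letter names (A-B-C-D-E-F-G), so the interval is some kind of seventh.
Ab5 to Gbb6 spans 9 semitones — two semitones narrower than the major seventh (11) — giving a diminished seventh.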